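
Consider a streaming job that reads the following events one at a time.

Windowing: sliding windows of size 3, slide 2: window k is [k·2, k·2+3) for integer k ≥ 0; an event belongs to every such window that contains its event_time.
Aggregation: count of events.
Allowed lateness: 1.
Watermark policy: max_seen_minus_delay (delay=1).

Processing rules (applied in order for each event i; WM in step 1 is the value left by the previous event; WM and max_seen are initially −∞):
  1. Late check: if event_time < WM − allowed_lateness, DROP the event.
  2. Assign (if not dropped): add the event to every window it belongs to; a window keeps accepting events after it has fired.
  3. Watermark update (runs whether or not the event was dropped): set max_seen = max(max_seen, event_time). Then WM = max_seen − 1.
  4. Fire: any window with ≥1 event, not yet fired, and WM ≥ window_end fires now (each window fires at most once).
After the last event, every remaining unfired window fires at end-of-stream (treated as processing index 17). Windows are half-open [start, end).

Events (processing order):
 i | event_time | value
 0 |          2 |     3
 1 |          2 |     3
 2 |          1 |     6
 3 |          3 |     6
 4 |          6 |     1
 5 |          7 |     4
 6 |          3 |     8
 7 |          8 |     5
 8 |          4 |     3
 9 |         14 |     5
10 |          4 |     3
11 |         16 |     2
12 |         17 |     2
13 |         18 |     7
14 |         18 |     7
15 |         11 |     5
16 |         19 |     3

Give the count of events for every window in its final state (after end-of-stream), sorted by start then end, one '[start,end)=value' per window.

i=0 t=2 v=3: → [2,5),[0,3); WM=1
i=1 t=2 v=3: → [2,5),[0,3); WM=1
i=2 t=1 v=6: → [0,3); WM=1
i=3 t=3 v=6: → [2,5); WM=2
i=4 t=6 v=1: → [6,9),[4,7); WM=5; [0,3) fires=3 [2,5) fires=3
i=5 t=7 v=4: → [6,9); WM=6
i=6 t=3 v=8: DROP (t<6-1); WM=6
i=7 t=8 v=5: → [8,11),[6,9); WM=7; [4,7) fires=1
i=8 t=4 v=3: DROP (t<7-1); WM=7
i=9 t=14 v=5: → [14,17),[12,15); WM=13; [6,9) fires=3 [8,11) fires=1
i=10 t=4 v=3: DROP (t<13-1); WM=13
i=11 t=16 v=2: → [16,19),[14,17); WM=15; [12,15) fires=1
i=12 t=17 v=2: → [16,19); WM=16
i=13 t=18 v=7: → [18,21),[16,19); WM=17; [14,17) fires=2
i=14 t=18 v=7: → [18,21),[16,19); WM=17
i=15 t=11 v=5: DROP (t<17-1); WM=17
i=16 t=19 v=3: → [18,21); WM=18

[0,3)=3 [2,5)=3 [4,7)=1 [6,9)=3 [8,11)=1 [12,15)=1 [14,17)=2 [16,19)=4 [18,21)=3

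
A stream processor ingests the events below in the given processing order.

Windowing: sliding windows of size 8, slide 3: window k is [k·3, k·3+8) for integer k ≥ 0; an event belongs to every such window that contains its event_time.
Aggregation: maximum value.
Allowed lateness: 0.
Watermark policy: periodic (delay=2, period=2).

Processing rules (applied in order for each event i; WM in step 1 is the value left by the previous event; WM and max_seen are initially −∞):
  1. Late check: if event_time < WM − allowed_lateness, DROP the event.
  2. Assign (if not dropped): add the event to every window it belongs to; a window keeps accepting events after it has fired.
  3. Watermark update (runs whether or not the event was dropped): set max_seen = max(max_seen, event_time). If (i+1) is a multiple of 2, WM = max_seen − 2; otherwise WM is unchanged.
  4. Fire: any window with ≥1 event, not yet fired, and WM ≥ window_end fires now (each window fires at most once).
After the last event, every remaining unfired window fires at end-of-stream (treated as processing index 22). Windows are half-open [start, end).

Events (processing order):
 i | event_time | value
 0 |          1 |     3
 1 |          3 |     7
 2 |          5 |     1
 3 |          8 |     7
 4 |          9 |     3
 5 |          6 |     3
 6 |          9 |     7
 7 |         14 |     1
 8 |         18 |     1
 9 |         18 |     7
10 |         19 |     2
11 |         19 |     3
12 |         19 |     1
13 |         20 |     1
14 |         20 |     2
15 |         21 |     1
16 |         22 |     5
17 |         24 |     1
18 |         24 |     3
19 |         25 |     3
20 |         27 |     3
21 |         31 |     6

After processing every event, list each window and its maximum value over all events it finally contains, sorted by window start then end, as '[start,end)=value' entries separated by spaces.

i=0 t=1 v=3: → [0,8); WM=−∞
i=1 t=3 v=7: → [3,11),[0,8); WM=1
i=2 t=5 v=1: → [3,11),[0,8); WM=1
i=3 t=8 v=7: → [6,14),[3,11); WM=6
i=4 t=9 v=3: → [9,17),[6,14),[3,11); WM=6
i=5 t=6 v=3: → [6,14),[3,11),[0,8); WM=7
i=6 t=9 v=7: → [9,17),[6,14),[3,11); WM=7
i=7 t=14 v=1: → [12,20),[9,17); WM=12; [0,8) fires=7 [3,11) fires=7
i=8 t=18 v=1: → [18,26),[15,23),[12,20); WM=12
i=9 t=18 v=7: → [18,26),[15,23),[12,20); WM=16; [6,14) fires=7
i=10 t=19 v=2: → [18,26),[15,23),[12,20); WM=16
i=11 t=19 v=3: → [18,26),[15,23),[12,20); WM=17; [9,17) fires=7
i=12 t=19 v=1: → [18,26),[15,23),[12,20); WM=17
i=13 t=20 v=1: → [18,26),[15,23); WM=18
i=14 t=20 v=2: → [18,26),[15,23); WM=18
i=15 t=21 v=1: → [21,29),[18,26),[15,23); WM=19
i=16 t=22 v=5: → [21,29),[18,26),[15,23); WM=19
i=17 t=24 v=1: → [24,32),[21,29),[18,26); WM=22; [12,20) fires=7
i=18 t=24 v=3: → [24,32),[21,29),[18,26); WM=22
i=19 t=25 v=3: → [24,32),[21,29),[18,26); WM=23; [15,23) fires=7
i=20 t=27 v=3: → [27,35),[24,32),[21,29); WM=23
i=21 t=31 v=6: → [30,38),[27,35),[24,32); WM=29; [18,26) fires=7 [21,29) fires=5

[0,8)=7 [3,11)=7 [6,14)=7 [9,17)=7 [12,20)=7 [15,23)=7 [18,26)=7 [21,29)=5 [24,32)=6 [27,35)=6 [30,38)=6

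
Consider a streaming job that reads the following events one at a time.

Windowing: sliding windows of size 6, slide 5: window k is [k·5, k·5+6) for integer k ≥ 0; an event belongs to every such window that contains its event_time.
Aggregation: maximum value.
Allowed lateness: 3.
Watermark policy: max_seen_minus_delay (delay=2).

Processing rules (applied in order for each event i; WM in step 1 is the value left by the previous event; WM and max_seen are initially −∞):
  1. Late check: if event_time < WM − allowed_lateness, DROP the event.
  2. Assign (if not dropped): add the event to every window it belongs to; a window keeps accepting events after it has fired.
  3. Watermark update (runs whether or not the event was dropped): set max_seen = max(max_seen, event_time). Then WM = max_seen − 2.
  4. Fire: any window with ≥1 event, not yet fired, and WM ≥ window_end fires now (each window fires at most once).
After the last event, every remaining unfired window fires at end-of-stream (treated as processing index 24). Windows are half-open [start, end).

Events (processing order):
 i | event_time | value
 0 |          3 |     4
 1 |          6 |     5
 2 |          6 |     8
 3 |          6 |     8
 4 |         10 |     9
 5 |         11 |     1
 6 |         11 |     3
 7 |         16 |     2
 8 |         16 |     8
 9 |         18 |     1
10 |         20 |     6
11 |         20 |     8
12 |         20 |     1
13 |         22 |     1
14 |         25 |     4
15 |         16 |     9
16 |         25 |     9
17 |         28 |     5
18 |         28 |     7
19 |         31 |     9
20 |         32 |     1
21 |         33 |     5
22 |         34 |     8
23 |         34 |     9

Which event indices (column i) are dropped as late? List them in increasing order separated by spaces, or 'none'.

15

i=0 t=3 v=4: → [0,6); WM=1
i=1 t=6 v=5: → [5,11); WM=4
i=2 t=6 v=8: → [5,11); WM=4
i=3 t=6 v=8: → [5,11); WM=4
i=4 t=10 v=9: → [10,16),[5,11); WM=8; [0,6) fires=4
i=5 t=11 v=1: → [10,16); WM=9
i=6 t=11 v=3: → [10,16); WM=9
i=7 t=16 v=2: → [15,21); WM=14; [5,11) fires=9
i=8 t=16 v=8: → [15,21); WM=14
i=9 t=18 v=1: → [15,21); WM=16; [10,16) fires=9
i=10 t=20 v=6: → [20,26),[15,21); WM=18
i=11 t=20 v=8: → [20,26),[15,21); WM=18
i=12 t=20 v=1: → [20,26),[15,21); WM=18
i=13 t=22 v=1: → [20,26); WM=20
i=14 t=25 v=4: → [25,31),[20,26); WM=23; [15,21) fires=8
i=15 t=16 v=9: DROP (t<23-3); WM=23
i=16 t=25 v=9: → [25,31),[20,26); WM=23
i=17 t=28 v=5: → [25,31); WM=26; [20,26) fires=9
i=18 t=28 v=7: → [25,31); WM=26
i=19 t=31 v=9: → [30,36); WM=29
i=20 t=32 v=1: → [30,36); WM=30
i=21 t=33 v=5: → [30,36); WM=31; [25,31) fires=9
i=22 t=34 v=8: → [30,36); WM=32
i=23 t=34 v=9: → [30,36); WM=32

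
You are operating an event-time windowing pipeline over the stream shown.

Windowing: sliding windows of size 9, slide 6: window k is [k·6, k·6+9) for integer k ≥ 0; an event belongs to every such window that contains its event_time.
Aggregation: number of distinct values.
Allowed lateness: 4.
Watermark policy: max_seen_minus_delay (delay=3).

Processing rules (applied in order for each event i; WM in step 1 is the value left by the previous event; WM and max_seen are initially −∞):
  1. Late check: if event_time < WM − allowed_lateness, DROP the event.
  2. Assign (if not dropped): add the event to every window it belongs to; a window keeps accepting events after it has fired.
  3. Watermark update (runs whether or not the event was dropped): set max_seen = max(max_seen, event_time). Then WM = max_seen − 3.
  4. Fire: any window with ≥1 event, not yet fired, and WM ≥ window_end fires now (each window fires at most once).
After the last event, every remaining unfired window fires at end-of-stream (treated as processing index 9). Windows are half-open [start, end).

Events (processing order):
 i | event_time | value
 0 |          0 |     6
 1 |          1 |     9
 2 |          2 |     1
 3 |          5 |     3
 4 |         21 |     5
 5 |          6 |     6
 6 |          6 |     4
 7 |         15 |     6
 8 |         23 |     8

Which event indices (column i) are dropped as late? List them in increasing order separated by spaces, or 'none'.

i=0 t=0 v=6: → [0,9); WM=-3
i=1 t=1 v=9: → [0,9); WM=-2
i=2 t=2 v=1: → [0,9); WM=-1
i=3 t=5 v=3: → [0,9); WM=2
i=4 t=21 v=5: → [18,27); WM=18; [0,9) fires=4
i=5 t=6 v=6: DROP (t<18-4); WM=18
i=6 t=6 v=4: DROP (t<18-4); WM=18
i=7 t=15 v=6: → [12,21); WM=18
i=8 t=23 v=8: → [18,27); WM=20

5 6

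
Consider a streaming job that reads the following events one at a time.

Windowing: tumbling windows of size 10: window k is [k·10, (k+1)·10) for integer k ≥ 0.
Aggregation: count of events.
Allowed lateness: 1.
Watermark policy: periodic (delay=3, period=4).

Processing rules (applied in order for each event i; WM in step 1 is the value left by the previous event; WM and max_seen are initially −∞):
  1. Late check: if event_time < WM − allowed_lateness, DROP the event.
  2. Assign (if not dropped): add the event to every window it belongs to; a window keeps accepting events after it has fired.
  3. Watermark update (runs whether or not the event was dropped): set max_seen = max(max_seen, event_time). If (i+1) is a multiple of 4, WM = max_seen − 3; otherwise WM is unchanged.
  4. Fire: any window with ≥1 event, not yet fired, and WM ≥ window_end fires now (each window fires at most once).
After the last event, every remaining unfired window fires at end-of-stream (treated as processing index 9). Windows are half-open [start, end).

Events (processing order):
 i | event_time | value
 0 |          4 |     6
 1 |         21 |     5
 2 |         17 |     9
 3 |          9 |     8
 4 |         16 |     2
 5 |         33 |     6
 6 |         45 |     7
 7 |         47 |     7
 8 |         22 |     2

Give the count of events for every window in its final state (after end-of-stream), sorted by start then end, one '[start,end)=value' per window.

i=0 t=4 v=6: → [0,10); WM=−∞
i=1 t=21 v=5: → [20,30); WM=−∞
i=2 t=17 v=9: → [10,20); WM=−∞
i=3 t=9 v=8: → [0,10); WM=18; [0,10) fires=2
i=4 t=16 v=2: DROP (t<18-1); WM=18
i=5 t=33 v=6: → [30,40); WM=18
i=6 t=45 v=7: → [40,50); WM=18
i=7 t=47 v=7: → [40,50); WM=44; [10,20) fires=1 [20,30) fires=1 [30,40) fires=1
i=8 t=22 v=2: DROP (t<44-1); WM=44

[0,10)=2 [10,20)=1 [20,30)=1 [30,40)=1 [40,50)=2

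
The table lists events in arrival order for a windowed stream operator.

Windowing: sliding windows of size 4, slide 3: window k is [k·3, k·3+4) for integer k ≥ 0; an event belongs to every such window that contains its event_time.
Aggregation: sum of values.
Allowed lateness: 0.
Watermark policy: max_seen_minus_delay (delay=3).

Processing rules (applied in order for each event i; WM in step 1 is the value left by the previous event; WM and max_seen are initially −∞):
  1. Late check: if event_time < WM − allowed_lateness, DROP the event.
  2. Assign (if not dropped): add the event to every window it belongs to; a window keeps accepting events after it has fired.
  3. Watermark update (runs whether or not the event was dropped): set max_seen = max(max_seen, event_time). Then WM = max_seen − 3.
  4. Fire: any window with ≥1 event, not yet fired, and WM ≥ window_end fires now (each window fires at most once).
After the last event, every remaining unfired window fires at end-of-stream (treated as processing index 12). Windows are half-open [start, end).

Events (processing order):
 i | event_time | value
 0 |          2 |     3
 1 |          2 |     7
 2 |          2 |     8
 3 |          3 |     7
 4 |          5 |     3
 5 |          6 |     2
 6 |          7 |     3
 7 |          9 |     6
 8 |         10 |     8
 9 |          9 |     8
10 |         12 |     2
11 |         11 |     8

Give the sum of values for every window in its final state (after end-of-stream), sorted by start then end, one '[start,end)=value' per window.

[0,4)=25 [3,7)=12 [6,10)=19 [9,13)=32 [12,16)=2

i=0 t=2 v=3: → [0,4); WM=-1
i=1 t=2 v=7: → [0,4); WM=-1
i=2 t=2 v=8: → [0,4); WM=-1
i=3 t=3 v=7: → [3,7),[0,4); WM=0
i=4 t=5 v=3: → [3,7); WM=2
i=5 t=6 v=2: → [6,10),[3,7); WM=3
i=6 t=7 v=3: → [6,10); WM=4; [0,4) fires=25
i=7 t=9 v=6: → [9,13),[6,10); WM=6
i=8 t=10 v=8: → [9,13); WM=7; [3,7) fires=12
i=9 t=9 v=8: → [9,13),[6,10); WM=7
i=10 t=12 v=2: → [12,16),[9,13); WM=9
i=11 t=11 v=8: → [9,13); WM=9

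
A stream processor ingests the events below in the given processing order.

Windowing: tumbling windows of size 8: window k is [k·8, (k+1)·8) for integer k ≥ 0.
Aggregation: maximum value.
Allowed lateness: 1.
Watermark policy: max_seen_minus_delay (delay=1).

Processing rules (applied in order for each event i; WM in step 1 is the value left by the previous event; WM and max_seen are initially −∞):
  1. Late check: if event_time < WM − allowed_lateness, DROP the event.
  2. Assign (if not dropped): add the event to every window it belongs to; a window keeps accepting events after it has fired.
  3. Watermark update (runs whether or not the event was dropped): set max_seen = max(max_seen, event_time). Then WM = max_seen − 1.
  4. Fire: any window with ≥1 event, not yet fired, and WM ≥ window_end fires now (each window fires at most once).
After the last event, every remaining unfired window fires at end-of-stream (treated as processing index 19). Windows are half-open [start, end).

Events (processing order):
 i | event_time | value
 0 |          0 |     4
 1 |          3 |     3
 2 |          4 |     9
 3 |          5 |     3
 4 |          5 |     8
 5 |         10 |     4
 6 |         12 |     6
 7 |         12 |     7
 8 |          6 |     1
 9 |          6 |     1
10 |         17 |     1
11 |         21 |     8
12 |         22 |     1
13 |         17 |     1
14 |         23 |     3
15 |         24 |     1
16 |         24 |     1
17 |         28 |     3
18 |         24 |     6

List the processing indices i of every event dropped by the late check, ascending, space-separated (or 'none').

i=0 t=0 v=4: → [0,8); WM=-1
i=1 t=3 v=3: → [0,8); WM=2
i=2 t=4 v=9: → [0,8); WM=3
i=3 t=5 v=3: → [0,8); WM=4
i=4 t=5 v=8: → [0,8); WM=4
i=5 t=10 v=4: → [8,16); WM=9; [0,8) fires=9
i=6 t=12 v=6: → [8,16); WM=11
i=7 t=12 v=7: → [8,16); WM=11
i=8 t=6 v=1: DROP (t<11-1); WM=11
i=9 t=6 v=1: DROP (t<11-1); WM=11
i=10 t=17 v=1: → [16,24); WM=16; [8,16) fires=7
i=11 t=21 v=8: → [16,24); WM=20
i=12 t=22 v=1: → [16,24); WM=21
i=13 t=17 v=1: DROP (t<21-1); WM=21
i=14 t=23 v=3: → [16,24); WM=22
i=15 t=24 v=1: → [24,32); WM=23
i=16 t=24 v=1: → [24,32); WM=23
i=17 t=28 v=3: → [24,32); WM=27; [16,24) fires=8
i=18 t=24 v=6: DROP (t<27-1); WM=27

8 9 13 18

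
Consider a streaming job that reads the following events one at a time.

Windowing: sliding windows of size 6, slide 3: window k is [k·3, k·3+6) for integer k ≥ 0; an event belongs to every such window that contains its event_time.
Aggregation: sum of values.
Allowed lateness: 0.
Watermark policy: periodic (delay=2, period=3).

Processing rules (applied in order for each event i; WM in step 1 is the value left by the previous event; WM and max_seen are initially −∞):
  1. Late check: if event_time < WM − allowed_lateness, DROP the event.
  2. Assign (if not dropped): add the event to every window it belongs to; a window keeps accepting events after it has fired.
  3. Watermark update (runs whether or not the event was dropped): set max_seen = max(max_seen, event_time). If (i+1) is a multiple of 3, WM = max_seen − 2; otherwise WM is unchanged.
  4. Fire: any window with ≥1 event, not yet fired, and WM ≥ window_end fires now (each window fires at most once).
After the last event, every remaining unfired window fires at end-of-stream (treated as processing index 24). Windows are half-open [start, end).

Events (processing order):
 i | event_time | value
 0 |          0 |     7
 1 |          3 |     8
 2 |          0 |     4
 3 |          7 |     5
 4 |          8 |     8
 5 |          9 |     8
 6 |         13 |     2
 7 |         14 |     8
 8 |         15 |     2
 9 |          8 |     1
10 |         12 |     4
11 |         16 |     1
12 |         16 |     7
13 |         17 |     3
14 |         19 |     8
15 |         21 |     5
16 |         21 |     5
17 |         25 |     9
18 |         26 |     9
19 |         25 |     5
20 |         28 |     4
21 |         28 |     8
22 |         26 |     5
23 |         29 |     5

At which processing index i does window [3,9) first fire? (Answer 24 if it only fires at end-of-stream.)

8

i=0 t=0 v=7: → [0,6); WM=−∞
i=1 t=3 v=8: → [3,9),[0,6); WM=−∞
i=2 t=0 v=4: → [0,6); WM=1
i=3 t=7 v=5: → [6,12),[3,9); WM=1
i=4 t=8 v=8: → [6,12),[3,9); WM=1
i=5 t=9 v=8: → [9,15),[6,12); WM=7; [0,6) fires=19
i=6 t=13 v=2: → [12,18),[9,15); WM=7
i=7 t=14 v=8: → [12,18),[9,15); WM=7
i=8 t=15 v=2: → [15,21),[12,18); WM=13; [3,9) fires=21 [6,12) fires=21
i=9 t=8 v=1: DROP (t<13-0); WM=13
i=10 t=12 v=4: DROP (t<13-0); WM=13
i=11 t=16 v=1: → [15,21),[12,18); WM=14
i=12 t=16 v=7: → [15,21),[12,18); WM=14
i=13 t=17 v=3: → [15,21),[12,18); WM=14
i=14 t=19 v=8: → [18,24),[15,21); WM=17; [9,15) fires=18
i=15 t=21 v=5: → [21,27),[18,24); WM=17
i=16 t=21 v=5: → [21,27),[18,24); WM=17
i=17 t=25 v=9: → [24,30),[21,27); WM=23; [12,18) fires=23 [15,21) fires=21
i=18 t=26 v=9: → [24,30),[21,27); WM=23
i=19 t=25 v=5: → [24,30),[21,27); WM=23
i=20 t=28 v=4: → [27,33),[24,30); WM=26; [18,24) fires=18
i=21 t=28 v=8: → [27,33),[24,30); WM=26
i=22 t=26 v=5: → [24,30),[21,27); WM=26
i=23 t=29 v=5: → [27,33),[24,30); WM=27; [21,27) fires=38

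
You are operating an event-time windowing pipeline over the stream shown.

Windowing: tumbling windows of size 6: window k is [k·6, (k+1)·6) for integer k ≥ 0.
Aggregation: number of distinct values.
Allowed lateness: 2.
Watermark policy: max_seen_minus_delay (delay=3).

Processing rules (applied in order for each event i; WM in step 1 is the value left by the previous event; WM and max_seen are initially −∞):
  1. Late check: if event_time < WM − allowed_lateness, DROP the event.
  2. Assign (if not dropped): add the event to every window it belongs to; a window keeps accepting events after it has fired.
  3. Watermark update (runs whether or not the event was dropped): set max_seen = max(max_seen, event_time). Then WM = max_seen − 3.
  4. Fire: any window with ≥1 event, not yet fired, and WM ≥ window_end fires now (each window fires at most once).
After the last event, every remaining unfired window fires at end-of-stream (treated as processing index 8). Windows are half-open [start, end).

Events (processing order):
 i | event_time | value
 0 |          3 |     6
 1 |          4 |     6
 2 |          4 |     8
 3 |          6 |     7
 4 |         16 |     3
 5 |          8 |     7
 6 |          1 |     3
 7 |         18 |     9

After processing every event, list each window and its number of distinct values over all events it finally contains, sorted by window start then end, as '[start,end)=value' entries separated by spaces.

i=0 t=3 v=6: → [0,6); WM=0
i=1 t=4 v=6: → [0,6); WM=1
i=2 t=4 v=8: → [0,6); WM=1
i=3 t=6 v=7: → [6,12); WM=3
i=4 t=16 v=3: → [12,18); WM=13; [0,6) fires=2 [6,12) fires=1
i=5 t=8 v=7: DROP (t<13-2); WM=13
i=6 t=1 v=3: DROP (t<13-2); WM=13
i=7 t=18 v=9: → [18,24); WM=15

[0,6)=2 [6,12)=1 [12,18)=1 [18,24)=1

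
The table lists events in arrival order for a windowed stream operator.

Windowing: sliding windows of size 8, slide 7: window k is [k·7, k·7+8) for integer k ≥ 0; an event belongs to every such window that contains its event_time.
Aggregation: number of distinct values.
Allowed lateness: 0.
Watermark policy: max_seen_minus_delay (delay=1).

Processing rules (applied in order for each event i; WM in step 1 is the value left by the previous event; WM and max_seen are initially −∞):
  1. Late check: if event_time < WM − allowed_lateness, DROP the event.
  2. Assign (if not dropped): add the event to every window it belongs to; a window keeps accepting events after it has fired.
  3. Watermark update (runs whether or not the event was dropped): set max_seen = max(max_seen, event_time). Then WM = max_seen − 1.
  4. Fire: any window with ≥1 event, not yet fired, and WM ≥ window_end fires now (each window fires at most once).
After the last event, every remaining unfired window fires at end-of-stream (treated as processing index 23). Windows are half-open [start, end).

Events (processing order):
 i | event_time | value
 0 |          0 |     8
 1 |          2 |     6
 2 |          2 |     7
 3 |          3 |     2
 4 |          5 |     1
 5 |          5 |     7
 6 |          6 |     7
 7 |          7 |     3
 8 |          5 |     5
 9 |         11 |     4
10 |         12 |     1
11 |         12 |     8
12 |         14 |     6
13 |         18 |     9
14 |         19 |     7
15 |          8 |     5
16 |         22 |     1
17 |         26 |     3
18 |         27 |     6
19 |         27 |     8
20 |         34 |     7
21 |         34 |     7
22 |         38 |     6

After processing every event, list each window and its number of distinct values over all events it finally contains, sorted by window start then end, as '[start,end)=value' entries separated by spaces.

[0,8)=6 [7,15)=5 [14,22)=3 [21,29)=4 [28,36)=1 [35,43)=1

i=0 t=0 v=8: → [0,8); WM=-1
i=1 t=2 v=6: → [0,8); WM=1
i=2 t=2 v=7: → [0,8); WM=1
i=3 t=3 v=2: → [0,8); WM=2
i=4 t=5 v=1: → [0,8); WM=4
i=5 t=5 v=7: → [0,8); WM=4
i=6 t=6 v=7: → [0,8); WM=5
i=7 t=7 v=3: → [7,15),[0,8); WM=6
i=8 t=5 v=5: DROP (t<6-0); WM=6
i=9 t=11 v=4: → [7,15); WM=10; [0,8) fires=6
i=10 t=12 v=1: → [7,15); WM=11
i=11 t=12 v=8: → [7,15); WM=11
i=12 t=14 v=6: → [14,22),[7,15); WM=13
i=13 t=18 v=9: → [14,22); WM=17; [7,15) fires=5
i=14 t=19 v=7: → [14,22); WM=18
i=15 t=8 v=5: DROP (t<18-0); WM=18
i=16 t=22 v=1: → [21,29); WM=21
i=17 t=26 v=3: → [21,29); WM=25; [14,22) fires=3
i=18 t=27 v=6: → [21,29); WM=26
i=19 t=27 v=8: → [21,29); WM=26
i=20 t=34 v=7: → [28,36); WM=33; [21,29) fires=4
i=21 t=34 v=7: → [28,36); WM=33
i=22 t=38 v=6: → [35,43); WM=37; [28,36) fires=1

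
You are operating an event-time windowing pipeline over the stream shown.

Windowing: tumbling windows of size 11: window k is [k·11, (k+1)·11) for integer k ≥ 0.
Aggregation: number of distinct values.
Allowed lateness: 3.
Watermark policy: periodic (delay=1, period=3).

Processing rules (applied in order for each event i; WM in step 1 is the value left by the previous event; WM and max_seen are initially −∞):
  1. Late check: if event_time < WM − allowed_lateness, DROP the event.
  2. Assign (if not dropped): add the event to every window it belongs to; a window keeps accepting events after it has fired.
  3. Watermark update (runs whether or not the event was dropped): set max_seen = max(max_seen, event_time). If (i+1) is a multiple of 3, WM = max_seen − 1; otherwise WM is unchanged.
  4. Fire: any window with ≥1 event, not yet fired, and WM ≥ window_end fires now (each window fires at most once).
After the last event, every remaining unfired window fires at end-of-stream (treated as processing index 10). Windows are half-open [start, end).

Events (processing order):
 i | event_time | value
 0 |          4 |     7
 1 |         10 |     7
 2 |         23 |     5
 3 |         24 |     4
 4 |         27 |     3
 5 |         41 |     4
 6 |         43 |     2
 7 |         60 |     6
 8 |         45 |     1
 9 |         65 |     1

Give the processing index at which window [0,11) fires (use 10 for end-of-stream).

2

i=0 t=4 v=7: → [0,11); WM=−∞
i=1 t=10 v=7: → [0,11); WM=−∞
i=2 t=23 v=5: → [22,33); WM=22; [0,11) fires=1
i=3 t=24 v=4: → [22,33); WM=22
i=4 t=27 v=3: → [22,33); WM=22
i=5 t=41 v=4: → [33,44); WM=40; [22,33) fires=3
i=6 t=43 v=2: → [33,44); WM=40
i=7 t=60 v=6: → [55,66); WM=40
i=8 t=45 v=1: → [44,55); WM=59; [33,44) fires=2 [44,55) fires=1
i=9 t=65 v=1: → [55,66); WM=59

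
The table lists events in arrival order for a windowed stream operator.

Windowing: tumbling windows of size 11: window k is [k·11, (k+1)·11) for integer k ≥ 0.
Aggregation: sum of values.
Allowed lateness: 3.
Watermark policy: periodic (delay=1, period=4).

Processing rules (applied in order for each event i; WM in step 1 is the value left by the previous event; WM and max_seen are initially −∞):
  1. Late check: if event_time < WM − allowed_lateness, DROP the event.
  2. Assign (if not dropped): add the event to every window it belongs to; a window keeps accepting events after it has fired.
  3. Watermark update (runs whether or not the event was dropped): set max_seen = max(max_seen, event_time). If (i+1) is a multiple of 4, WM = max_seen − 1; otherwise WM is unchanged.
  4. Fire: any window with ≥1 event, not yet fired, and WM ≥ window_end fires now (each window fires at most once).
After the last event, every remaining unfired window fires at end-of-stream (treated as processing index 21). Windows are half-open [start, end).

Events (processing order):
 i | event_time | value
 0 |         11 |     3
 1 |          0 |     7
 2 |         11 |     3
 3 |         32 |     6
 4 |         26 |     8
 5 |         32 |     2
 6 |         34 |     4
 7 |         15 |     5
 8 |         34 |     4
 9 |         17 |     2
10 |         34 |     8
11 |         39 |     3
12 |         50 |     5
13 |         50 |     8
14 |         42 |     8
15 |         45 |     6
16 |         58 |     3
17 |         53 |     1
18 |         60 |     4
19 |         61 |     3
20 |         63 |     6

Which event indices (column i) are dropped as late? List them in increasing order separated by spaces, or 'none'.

i=0 t=11 v=3: → [11,22); WM=−∞
i=1 t=0 v=7: → [0,11); WM=−∞
i=2 t=11 v=3: → [11,22); WM=−∞
i=3 t=32 v=6: → [22,33); WM=31; [0,11) fires=7 [11,22) fires=6
i=4 t=26 v=8: DROP (t<31-3); WM=31
i=5 t=32 v=2: → [22,33); WM=31
i=6 t=34 v=4: → [33,44); WM=31
i=7 t=15 v=5: DROP (t<31-3); WM=33; [22,33) fires=8
i=8 t=34 v=4: → [33,44); WM=33
i=9 t=17 v=2: DROP (t<33-3); WM=33
i=10 t=34 v=8: → [33,44); WM=33
i=11 t=39 v=3: → [33,44); WM=38
i=12 t=50 v=5: → [44,55); WM=38
i=13 t=50 v=8: → [44,55); WM=38
i=14 t=42 v=8: → [33,44); WM=38
i=15 t=45 v=6: → [44,55); WM=49; [33,44) fires=27
i=16 t=58 v=3: → [55,66); WM=49
i=17 t=53 v=1: → [44,55); WM=49
i=18 t=60 v=4: → [55,66); WM=49
i=19 t=61 v=3: → [55,66); WM=60; [44,55) fires=20
i=20 t=63 v=6: → [55,66); WM=60

4 7 9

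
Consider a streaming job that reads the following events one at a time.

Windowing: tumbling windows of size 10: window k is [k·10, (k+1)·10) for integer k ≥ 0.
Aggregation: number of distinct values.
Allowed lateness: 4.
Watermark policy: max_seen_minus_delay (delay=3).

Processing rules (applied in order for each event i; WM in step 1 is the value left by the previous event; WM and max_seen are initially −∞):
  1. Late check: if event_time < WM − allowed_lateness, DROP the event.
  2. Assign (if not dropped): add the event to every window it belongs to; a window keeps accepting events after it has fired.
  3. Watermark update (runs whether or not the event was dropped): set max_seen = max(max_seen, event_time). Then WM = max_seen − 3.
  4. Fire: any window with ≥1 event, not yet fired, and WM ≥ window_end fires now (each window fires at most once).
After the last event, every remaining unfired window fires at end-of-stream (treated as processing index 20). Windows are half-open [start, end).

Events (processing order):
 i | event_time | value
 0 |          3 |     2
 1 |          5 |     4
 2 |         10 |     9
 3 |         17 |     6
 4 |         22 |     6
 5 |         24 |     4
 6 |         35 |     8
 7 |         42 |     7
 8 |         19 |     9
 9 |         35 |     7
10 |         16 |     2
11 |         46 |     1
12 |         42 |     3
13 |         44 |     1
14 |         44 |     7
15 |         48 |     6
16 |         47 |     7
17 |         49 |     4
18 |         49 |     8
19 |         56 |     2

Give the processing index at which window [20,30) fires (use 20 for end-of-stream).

6

i=0 t=3 v=2: → [0,10); WM=0
i=1 t=5 v=4: → [0,10); WM=2
i=2 t=10 v=9: → [10,20); WM=7
i=3 t=17 v=6: → [10,20); WM=14; [0,10) fires=2
i=4 t=22 v=6: → [20,30); WM=19
i=5 t=24 v=4: → [20,30); WM=21; [10,20) fires=2
i=6 t=35 v=8: → [30,40); WM=32; [20,30) fires=2
i=7 t=42 v=7: → [40,50); WM=39
i=8 t=19 v=9: DROP (t<39-4); WM=39
i=9 t=35 v=7: → [30,40); WM=39
i=10 t=16 v=2: DROP (t<39-4); WM=39
i=11 t=46 v=1: → [40,50); WM=43; [30,40) fires=2
i=12 t=42 v=3: → [40,50); WM=43
i=13 t=44 v=1: → [40,50); WM=43
i=14 t=44 v=7: → [40,50); WM=43
i=15 t=48 v=6: → [40,50); WM=45
i=16 t=47 v=7: → [40,50); WM=45
i=17 t=49 v=4: → [40,50); WM=46
i=18 t=49 v=8: → [40,50); WM=46
i=19 t=56 v=2: → [50,60); WM=53; [40,50) fires=6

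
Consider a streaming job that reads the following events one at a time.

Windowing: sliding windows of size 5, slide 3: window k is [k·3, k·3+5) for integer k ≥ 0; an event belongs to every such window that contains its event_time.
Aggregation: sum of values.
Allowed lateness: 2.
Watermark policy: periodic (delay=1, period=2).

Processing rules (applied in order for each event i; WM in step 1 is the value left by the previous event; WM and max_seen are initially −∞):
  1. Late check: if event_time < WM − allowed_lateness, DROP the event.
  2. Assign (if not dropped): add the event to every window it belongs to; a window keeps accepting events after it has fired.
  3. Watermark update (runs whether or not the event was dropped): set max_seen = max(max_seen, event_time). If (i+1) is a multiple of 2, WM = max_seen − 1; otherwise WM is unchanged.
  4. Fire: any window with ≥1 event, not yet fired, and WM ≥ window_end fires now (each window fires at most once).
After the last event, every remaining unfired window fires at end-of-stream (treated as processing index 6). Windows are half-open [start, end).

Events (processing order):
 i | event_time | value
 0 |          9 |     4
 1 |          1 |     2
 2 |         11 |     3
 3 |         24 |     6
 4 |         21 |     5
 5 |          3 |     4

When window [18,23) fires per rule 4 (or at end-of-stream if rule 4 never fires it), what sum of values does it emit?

i=0 t=9 v=4: → [9,14),[6,11); WM=−∞
i=1 t=1 v=2: → [0,5); WM=8; [0,5) fires=2
i=2 t=11 v=3: → [9,14); WM=8
i=3 t=24 v=6: → [24,29),[21,26); WM=23; [6,11) fires=4 [9,14) fires=7
i=4 t=21 v=5: → [21,26),[18,23); WM=23; [18,23) fires=5
i=5 t=3 v=4: DROP (t<23-2); WM=23

5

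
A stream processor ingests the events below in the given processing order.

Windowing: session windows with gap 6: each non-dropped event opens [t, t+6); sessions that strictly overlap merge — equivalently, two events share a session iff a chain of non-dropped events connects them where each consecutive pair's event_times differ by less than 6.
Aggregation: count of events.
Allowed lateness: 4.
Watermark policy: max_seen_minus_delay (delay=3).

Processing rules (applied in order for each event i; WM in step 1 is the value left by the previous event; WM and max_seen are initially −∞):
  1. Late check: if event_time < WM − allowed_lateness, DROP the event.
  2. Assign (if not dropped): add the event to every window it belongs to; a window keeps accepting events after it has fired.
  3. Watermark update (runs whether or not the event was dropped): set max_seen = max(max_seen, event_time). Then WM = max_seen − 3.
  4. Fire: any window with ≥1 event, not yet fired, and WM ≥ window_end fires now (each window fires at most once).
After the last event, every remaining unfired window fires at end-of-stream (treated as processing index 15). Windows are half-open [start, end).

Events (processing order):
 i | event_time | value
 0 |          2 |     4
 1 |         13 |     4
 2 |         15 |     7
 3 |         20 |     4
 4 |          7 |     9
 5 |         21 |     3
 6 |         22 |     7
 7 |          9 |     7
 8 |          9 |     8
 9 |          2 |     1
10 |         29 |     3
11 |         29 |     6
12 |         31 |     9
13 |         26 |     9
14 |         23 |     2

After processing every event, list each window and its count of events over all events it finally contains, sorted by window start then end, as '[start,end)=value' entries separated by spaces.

i=0 t=2 v=4: → [2,8); WM=-1
i=1 t=13 v=4: → [13,19); WM=10
i=2 t=15 v=7: → [13,21); WM=12
i=3 t=20 v=4: → [13,26); WM=17
i=4 t=7 v=9: DROP (t<17-4); WM=17
i=5 t=21 v=3: → [13,27); WM=18
i=6 t=22 v=7: → [13,28); WM=19
i=7 t=9 v=7: DROP (t<19-4); WM=19
i=8 t=9 v=8: DROP (t<19-4); WM=19
i=9 t=2 v=1: DROP (t<19-4); WM=19
i=10 t=29 v=3: → [29,35); WM=26
i=11 t=29 v=6: → [29,35); WM=26
i=12 t=31 v=9: → [29,37); WM=28
i=13 t=26 v=9: → [13,37); WM=28
i=14 t=23 v=2: DROP (t<28-4); WM=28

[2,8)=1 [13,37)=9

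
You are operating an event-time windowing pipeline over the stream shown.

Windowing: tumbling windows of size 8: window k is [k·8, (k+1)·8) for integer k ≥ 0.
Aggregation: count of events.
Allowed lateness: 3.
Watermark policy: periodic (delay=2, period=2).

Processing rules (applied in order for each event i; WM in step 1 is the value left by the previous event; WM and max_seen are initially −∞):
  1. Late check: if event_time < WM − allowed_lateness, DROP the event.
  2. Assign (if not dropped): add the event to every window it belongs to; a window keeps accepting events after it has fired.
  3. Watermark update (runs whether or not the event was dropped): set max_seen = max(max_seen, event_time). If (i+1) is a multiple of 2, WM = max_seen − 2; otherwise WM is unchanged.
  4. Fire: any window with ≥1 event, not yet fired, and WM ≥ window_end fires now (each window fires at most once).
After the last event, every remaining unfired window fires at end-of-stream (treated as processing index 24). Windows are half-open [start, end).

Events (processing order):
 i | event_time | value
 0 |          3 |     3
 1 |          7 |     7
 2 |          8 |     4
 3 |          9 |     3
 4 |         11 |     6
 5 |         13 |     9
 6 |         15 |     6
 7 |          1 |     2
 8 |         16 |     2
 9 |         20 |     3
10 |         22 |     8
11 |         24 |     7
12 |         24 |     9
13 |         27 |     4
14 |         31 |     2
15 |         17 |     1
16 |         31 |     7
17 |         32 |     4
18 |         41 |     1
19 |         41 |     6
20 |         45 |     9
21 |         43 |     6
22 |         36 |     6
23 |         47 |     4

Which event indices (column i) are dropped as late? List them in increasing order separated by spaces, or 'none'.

7 15 22

i=0 t=3 v=3: → [0,8); WM=−∞
i=1 t=7 v=7: → [0,8); WM=5
i=2 t=8 v=4: → [8,16); WM=5
i=3 t=9 v=3: → [8,16); WM=7
i=4 t=11 v=6: → [8,16); WM=7
i=5 t=13 v=9: → [8,16); WM=11; [0,8) fires=2
i=6 t=15 v=6: → [8,16); WM=11
i=7 t=1 v=2: DROP (t<11-3); WM=13
i=8 t=16 v=2: → [16,24); WM=13
i=9 t=20 v=3: → [16,24); WM=18; [8,16) fires=5
i=10 t=22 v=8: → [16,24); WM=18
i=11 t=24 v=7: → [24,32); WM=22
i=12 t=24 v=9: → [24,32); WM=22
i=13 t=27 v=4: → [24,32); WM=25; [16,24) fires=3
i=14 t=31 v=2: → [24,32); WM=25
i=15 t=17 v=1: DROP (t<25-3); WM=29
i=16 t=31 v=7: → [24,32); WM=29
i=17 t=32 v=4: → [32,40); WM=30
i=18 t=41 v=1: → [40,48); WM=30
i=19 t=41 v=6: → [40,48); WM=39; [24,32) fires=5
i=20 t=45 v=9: → [40,48); WM=39
i=21 t=43 v=6: → [40,48); WM=43; [32,40) fires=1
i=22 t=36 v=6: DROP (t<43-3); WM=43
i=23 t=47 v=4: → [40,48); WM=45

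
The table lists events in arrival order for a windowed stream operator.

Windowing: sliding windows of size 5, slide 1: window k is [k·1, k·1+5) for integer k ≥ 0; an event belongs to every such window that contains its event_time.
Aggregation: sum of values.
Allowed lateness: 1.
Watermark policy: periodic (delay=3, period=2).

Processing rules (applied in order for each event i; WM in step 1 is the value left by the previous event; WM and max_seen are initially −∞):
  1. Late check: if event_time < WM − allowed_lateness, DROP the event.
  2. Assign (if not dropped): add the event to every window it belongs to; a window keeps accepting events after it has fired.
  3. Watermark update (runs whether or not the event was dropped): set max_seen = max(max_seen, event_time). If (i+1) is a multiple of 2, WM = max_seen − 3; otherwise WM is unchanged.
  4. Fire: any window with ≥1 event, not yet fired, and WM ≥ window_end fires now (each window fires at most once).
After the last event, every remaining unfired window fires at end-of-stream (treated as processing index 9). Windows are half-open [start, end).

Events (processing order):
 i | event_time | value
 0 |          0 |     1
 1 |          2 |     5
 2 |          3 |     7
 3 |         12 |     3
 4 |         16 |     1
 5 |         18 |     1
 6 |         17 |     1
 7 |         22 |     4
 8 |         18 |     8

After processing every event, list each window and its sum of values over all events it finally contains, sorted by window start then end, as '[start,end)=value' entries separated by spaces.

i=0 t=0 v=1: → [0,5); WM=−∞
i=1 t=2 v=5: → [2,7),[1,6),[0,5); WM=-1
i=2 t=3 v=7: → [3,8),[2,7),[1,6),[0,5); WM=-1
i=3 t=12 v=3: → [12,17),[11,16),[10,15),[9,14),[8,13); WM=9; [0,5) fires=13 [1,6) fires=12 [2,7) fires=12 [3,8) fires=7
i=4 t=16 v=1: → [16,21),[15,20),[14,19),[13,18),[12,17); WM=9
i=5 t=18 v=1: → [18,23),[17,22),[16,21),[15,20),[14,19); WM=15; [8,13) fires=3 [9,14) fires=3 [10,15) fires=3
i=6 t=17 v=1: → [17,22),[16,21),[15,20),[14,19),[13,18); WM=15
i=7 t=22 v=4: → [22,27),[21,26),[20,25),[19,24),[18,23); WM=19; [11,16) fires=3 [12,17) fires=4 [13,18) fires=2 [14,19) fires=3
i=8 t=18 v=8: → [18,23),[17,22),[16,21),[15,20),[14,19); WM=19

[0,5)=13 [1,6)=12 [2,7)=12 [3,8)=7 [8,13)=3 [9,14)=3 [10,15)=3 [11,16)=3 [12,17)=4 [13,18)=2 [14,19)=11 [15,20)=11 [16,21)=11 [17,22)=10 [18,23)=13 [19,24)=4 [20,25)=4 [21,26)=4 [22,27)=4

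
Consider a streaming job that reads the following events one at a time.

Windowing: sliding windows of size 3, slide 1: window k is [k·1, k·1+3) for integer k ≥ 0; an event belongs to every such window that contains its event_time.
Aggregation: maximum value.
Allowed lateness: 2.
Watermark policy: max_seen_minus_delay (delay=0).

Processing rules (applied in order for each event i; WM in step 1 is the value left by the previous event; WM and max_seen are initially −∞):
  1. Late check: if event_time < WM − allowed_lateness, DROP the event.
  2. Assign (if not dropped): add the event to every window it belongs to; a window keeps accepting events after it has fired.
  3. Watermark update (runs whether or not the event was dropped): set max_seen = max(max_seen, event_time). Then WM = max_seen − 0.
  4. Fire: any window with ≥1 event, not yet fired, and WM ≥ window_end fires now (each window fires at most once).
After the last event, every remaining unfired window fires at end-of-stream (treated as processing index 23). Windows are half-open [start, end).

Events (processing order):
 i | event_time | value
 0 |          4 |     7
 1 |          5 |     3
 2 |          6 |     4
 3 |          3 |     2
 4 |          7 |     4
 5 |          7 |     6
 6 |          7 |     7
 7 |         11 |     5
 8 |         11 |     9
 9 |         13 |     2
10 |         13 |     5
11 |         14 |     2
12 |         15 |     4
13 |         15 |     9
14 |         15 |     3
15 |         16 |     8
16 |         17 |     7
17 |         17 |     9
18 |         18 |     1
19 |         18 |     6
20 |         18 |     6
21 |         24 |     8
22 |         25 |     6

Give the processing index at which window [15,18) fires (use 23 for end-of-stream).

i=0 t=4 v=7: → [4,7),[3,6),[2,5); WM=4
i=1 t=5 v=3: → [5,8),[4,7),[3,6); WM=5; [2,5) fires=7
i=2 t=6 v=4: → [6,9),[5,8),[4,7); WM=6; [3,6) fires=7
i=3 t=3 v=2: DROP (t<6-2); WM=6
i=4 t=7 v=4: → [7,10),[6,9),[5,8); WM=7; [4,7) fires=7
i=5 t=7 v=6: → [7,10),[6,9),[5,8); WM=7
i=6 t=7 v=7: → [7,10),[6,9),[5,8); WM=7
i=7 t=11 v=5: → [11,14),[10,13),[9,12); WM=11; [5,8) fires=7 [6,9) fires=7 [7,10) fires=7
i=8 t=11 v=9: → [11,14),[10,13),[9,12); WM=11
i=9 t=13 v=2: → [13,16),[12,15),[11,14); WM=13; [9,12) fires=9 [10,13) fires=9
i=10 t=13 v=5: → [13,16),[12,15),[11,14); WM=13
i=11 t=14 v=2: → [14,17),[13,16),[12,15); WM=14; [11,14) fires=9
i=12 t=15 v=4: → [15,18),[14,17),[13,16); WM=15; [12,15) fires=5
i=13 t=15 v=9: → [15,18),[14,17),[13,16); WM=15
i=14 t=15 v=3: → [15,18),[14,17),[13,16); WM=15
i=15 t=16 v=8: → [16,19),[15,18),[14,17); WM=16; [13,16) fires=9
i=16 t=17 v=7: → [17,20),[16,19),[15,18); WM=17; [14,17) fires=9
i=17 t=17 v=9: → [17,20),[16,19),[15,18); WM=17
i=18 t=18 v=1: → [18,21),[17,20),[16,19); WM=18; [15,18) fires=9
i=19 t=18 v=6: → [18,21),[17,20),[16,19); WM=18
i=20 t=18 v=6: → [18,21),[17,20),[16,19); WM=18
i=21 t=24 v=8: → [24,27),[23,26),[22,25); WM=24; [16,19) fires=9 [17,20) fires=9 [18,21) fires=6
i=22 t=25 v=6: → [25,28),[24,27),[23,26); WM=25; [22,25) fires=8

18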